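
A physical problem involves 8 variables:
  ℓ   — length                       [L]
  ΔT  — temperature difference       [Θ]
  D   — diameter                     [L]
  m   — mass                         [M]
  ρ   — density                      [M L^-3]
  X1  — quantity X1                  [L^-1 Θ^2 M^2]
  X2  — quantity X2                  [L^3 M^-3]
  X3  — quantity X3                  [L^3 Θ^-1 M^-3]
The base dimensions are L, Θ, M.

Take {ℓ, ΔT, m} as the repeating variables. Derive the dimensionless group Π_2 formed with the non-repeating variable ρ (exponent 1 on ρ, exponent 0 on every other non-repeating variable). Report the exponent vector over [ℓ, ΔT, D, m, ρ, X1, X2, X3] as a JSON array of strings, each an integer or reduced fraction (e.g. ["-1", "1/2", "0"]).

["3", "0", "0", "-1", "1", "0", "0", "0"]

Write exponents as rows L,Θ,M / cols ℓ,ΔT,D,m,ρ,X1,X2,X3:
  L: [ 1  0  1  0 -3 -1  3  3]
  Θ: [ 0  1  0  0  0  2  0 -1]
  M: [ 0  0  0  1  1  2 -3 -3]
Echelon form has 3 nonzero rows (pivots: ℓ,ΔT,m)
Pivot set = {ℓ,ΔT,m}, free = {D,ρ,X1,X2,X3}
RREF:
  r0: [   1    0    1    0   -3   -1    3    3]
  r1: [   0    1    0    0    0    2    0   -1]
  r2: [   0    0    0    1    1    2   -3   -3]
Fix exponent of ρ at 1, D at 0, X1 at 0, X2 at 0, X3 at 0; solve each RREF row for its pivot's exponent:
  r0: exp(ℓ) + (-3)·1 = 0 ⇒ exp(ℓ) = 3
  r1: exp(ΔT) + (0)·1 = 0 ⇒ exp(ΔT) = 0
  r2: exp(m) + (1)·1 = 0 ⇒ exp(m) = -1
Π_2 = ℓ^3 · m^-1 · ρ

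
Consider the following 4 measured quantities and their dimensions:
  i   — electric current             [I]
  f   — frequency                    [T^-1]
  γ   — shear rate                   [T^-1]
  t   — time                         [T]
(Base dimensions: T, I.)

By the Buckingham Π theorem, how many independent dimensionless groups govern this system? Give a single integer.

Exponent matrix [T,I] × [i,f,γ,t]:
  T: [ 0 -1 -1  1]
  I: [ 1  0  0  0]
RREF → pivots at {i,f} ⇒ r = 2
4 vars − rank 2 = 2 Π groups

2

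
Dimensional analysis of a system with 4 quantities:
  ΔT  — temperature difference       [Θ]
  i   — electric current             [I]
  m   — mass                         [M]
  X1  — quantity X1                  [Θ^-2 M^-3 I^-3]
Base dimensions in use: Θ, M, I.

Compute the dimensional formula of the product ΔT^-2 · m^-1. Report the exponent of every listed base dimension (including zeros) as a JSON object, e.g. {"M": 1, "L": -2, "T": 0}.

{"Θ": -2, "M": -1, "I": 0}

Write exponents as rows Θ,M,I / cols ΔT,i,m,X1:
  Θ: [ 1  0  0 -2]
  M: [ 0  0  1 -3]
  I: [ 0  1  0 -3]
  [Θ]: (-2)·1+(-1)·0 = -2
  [M]: (-2)·0+(-1)·1 = -1
  [I]: (-2)·0+(-1)·0 = 0
⇒ Θ^-2 M^-1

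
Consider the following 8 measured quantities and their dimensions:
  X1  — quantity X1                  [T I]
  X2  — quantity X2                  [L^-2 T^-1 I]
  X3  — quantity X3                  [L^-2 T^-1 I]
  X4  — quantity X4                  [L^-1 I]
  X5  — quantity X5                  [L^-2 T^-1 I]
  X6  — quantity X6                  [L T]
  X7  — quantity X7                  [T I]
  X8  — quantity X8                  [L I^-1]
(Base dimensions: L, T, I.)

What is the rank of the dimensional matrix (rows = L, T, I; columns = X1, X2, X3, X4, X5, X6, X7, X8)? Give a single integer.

Dimensional matrix (L×T×I by X1×X2×X3×X4×X5×X6×X7×X8):
  L: [ 0 -2 -2 -1 -2  1  0  1]
  T: [ 1 -1 -1  0 -1  1  1  0]
  I: [ 1  1  1  1  1  0  1 -1]
RREF → pivots at {X1,X2} ⇒ r = 2

2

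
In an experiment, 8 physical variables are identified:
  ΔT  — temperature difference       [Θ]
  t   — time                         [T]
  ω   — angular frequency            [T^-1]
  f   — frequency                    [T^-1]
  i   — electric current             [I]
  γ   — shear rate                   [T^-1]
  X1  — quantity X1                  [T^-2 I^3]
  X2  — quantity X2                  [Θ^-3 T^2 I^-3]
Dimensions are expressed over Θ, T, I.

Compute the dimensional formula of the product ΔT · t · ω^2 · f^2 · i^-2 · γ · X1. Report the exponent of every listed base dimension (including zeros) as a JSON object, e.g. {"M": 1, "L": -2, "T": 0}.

Write exponents as rows Θ,T,I / cols ΔT,t,ω,f,i,γ,X1,X2:
  Θ: [ 1  0  0  0  0  0  0 -3]
  T: [ 0  1 -1 -1  0 -1 -2  2]
  I: [ 0  0  0  0  1  0  3 -3]
  [Θ]: (1)·1+(1)·0+(2)·0+(2)·0+(-2)·0+(1)·0+(1)·0 = 1
  [T]: (1)·0+(1)·1+(2)·-1+(2)·-1+(-2)·0+(1)·-1+(1)·-2 = -6
  [I]: (1)·0+(1)·0+(2)·0+(2)·0+(-2)·1+(1)·0+(1)·3 = 1
⇒ Θ T^-6 I

{"Θ": 1, "T": -6, "I": 1}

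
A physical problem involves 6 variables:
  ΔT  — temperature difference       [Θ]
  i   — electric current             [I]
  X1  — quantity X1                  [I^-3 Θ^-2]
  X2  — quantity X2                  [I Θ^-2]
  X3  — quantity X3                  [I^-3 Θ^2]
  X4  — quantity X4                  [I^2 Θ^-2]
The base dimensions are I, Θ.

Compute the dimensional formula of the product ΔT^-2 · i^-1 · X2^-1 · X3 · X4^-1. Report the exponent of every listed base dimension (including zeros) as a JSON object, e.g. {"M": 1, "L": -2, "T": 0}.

Exponent matrix [I,Θ] × [ΔT,i,X1,X2,X3,X4]:
  I: [ 0  1 -3  1 -3  2]
  Θ: [ 1  0 -2 -2  2 -2]
  [I]: (-2)·0+(-1)·1+(-1)·1+(1)·-3+(-1)·2 = -7
  [Θ]: (-2)·1+(-1)·0+(-1)·-2+(1)·2+(-1)·-2 = 4
⇒ I^-7 Θ^4

{"I": -7, "Θ": 4}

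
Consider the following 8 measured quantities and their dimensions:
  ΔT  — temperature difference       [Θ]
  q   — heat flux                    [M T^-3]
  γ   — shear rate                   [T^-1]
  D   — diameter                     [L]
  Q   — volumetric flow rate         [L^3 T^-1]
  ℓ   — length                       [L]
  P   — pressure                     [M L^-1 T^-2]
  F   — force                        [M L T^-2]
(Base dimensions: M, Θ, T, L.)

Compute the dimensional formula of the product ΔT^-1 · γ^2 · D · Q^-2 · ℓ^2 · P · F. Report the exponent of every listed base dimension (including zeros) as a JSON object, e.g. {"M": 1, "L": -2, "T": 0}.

{"M": 2, "Θ": -1, "T": -4, "L": -3}

Dimensional matrix (M×Θ×T×L by ΔT×q×γ×D×Q×ℓ×P×F):
  M: [ 0  1  0  0  0  0  1  1]
  Θ: [ 1  0  0  0  0  0  0  0]
  T: [ 0 -3 -1  0 -1  0 -2 -2]
  L: [ 0  0  0  1  3  1 -1  1]
  [M]: (-1)·0+(2)·0+(1)·0+(-2)·0+(2)·0+(1)·1+(1)·1 = 2
  [Θ]: (-1)·1+(2)·0+(1)·0+(-2)·0+(2)·0+(1)·0+(1)·0 = -1
  [T]: (-1)·0+(2)·-1+(1)·0+(-2)·-1+(2)·0+(1)·-2+(1)·-2 = -4
  [L]: (-1)·0+(2)·0+(1)·1+(-2)·3+(2)·1+(1)·-1+(1)·1 = -3
⇒ M^2 Θ^-1 T^-4 L^-3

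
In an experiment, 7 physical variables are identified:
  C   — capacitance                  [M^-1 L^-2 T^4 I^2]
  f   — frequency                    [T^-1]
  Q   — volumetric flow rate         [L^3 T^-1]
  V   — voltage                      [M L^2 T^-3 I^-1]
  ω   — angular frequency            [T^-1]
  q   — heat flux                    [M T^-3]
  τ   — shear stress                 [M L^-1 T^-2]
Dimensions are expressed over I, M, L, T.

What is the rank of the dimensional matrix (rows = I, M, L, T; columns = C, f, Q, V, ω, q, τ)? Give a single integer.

Exponent matrix [I,M,L,T] × [C,f,Q,V,ω,q,τ]:
  I: [ 2  0  0 -1  0  0  0]
  M: [-1  0  0  1  0  1  1]
  L: [-2  0  3  2  0  0 -1]
  T: [ 4 -1 -1 -3 -1 -3 -2]
Echelon form has 4 nonzero rows (pivots: C,f,Q,V)

4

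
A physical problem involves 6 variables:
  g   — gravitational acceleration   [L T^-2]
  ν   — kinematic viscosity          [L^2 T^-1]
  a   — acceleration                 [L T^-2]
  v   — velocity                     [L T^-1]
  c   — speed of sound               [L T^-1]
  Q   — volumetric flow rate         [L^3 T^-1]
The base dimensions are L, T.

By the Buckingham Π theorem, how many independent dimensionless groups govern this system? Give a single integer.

4

Write exponents as rows L,T / cols g,ν,a,v,c,Q:
  L: [ 1  2  1  1  1  3]
  T: [-2 -1 -2 -1 -1 -1]
Echelon form has 2 nonzero rows (pivots: g,ν)
Π count = n − r = 6 − 2 = 4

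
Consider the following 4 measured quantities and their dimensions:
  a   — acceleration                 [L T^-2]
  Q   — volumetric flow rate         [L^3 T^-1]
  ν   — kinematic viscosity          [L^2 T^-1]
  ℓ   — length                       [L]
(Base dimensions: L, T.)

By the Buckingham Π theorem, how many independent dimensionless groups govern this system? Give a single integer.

Write exponents as rows L,T / cols a,Q,ν,ℓ:
  L: [ 1  3  2  1]
  T: [-2 -1 -1  0]
RREF → pivots at {a,Q} ⇒ r = 2
Π count = n − r = 4 − 2 = 2

2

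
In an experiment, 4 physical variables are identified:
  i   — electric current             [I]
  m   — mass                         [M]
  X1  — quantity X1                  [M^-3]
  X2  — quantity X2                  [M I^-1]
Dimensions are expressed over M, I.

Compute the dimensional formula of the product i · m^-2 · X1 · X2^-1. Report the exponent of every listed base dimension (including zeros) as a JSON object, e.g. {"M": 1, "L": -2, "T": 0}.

{"M": -6, "I": 2}

Write exponents as rows M,I / cols i,m,X1,X2:
  M: [ 0  1 -3  1]
  I: [ 1  0  0 -1]
  [M]: (1)·0+(-2)·1+(1)·-3+(-1)·1 = -6
  [I]: (1)·1+(-2)·0+(1)·0+(-1)·-1 = 2
⇒ M^-6 I^2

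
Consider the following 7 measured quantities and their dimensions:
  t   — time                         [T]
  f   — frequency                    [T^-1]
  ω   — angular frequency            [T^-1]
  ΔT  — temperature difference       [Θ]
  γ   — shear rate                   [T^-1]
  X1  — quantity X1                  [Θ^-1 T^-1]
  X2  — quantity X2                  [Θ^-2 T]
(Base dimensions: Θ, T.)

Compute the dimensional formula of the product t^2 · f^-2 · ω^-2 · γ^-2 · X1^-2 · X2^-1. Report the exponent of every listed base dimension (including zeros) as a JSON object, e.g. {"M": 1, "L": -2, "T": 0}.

{"Θ": 4, "T": 9}

Dimensional matrix (Θ×T by t×f×ω×ΔT×γ×X1×X2):
  Θ: [ 0  0  0  1  0 -1 -2]
  T: [ 1 -1 -1  0 -1 -1  1]
  [Θ]: (2)·0+(-2)·0+(-2)·0+(-2)·0+(-2)·-1+(-1)·-2 = 4
  [T]: (2)·1+(-2)·-1+(-2)·-1+(-2)·-1+(-2)·-1+(-1)·1 = 9
⇒ Θ^4 T^9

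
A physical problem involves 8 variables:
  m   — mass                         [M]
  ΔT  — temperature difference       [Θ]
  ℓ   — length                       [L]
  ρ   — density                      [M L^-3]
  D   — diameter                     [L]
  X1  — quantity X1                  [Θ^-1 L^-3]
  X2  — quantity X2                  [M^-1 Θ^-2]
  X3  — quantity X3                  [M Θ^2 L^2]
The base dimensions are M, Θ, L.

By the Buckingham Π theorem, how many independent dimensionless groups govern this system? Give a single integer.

5

Write exponents as rows M,Θ,L / cols m,ΔT,ℓ,ρ,D,X1,X2,X3:
  M: [ 1  0  0  1  0  0 -1  1]
  Θ: [ 0  1  0  0  0 -1 -2  2]
  L: [ 0  0  1 -3  1 -3  0  2]
RREF → pivots at {m,ΔT,ℓ} ⇒ r = 3
Π count = n − r = 8 − 3 = 5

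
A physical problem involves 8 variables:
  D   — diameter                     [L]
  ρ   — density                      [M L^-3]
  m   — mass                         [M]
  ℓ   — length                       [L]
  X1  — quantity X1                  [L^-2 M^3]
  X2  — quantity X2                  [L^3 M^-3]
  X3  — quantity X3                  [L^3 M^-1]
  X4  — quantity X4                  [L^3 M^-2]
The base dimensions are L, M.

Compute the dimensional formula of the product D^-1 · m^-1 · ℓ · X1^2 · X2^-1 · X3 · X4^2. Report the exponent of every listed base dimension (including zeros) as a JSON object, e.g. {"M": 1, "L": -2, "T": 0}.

Dimensional matrix (L×M by D×ρ×m×ℓ×X1×X2×X3×X4):
  L: [ 1 -3  0  1 -2  3  3  3]
  M: [ 0  1  1  0  3 -3 -1 -2]
  [L]: (-1)·1+(-1)·0+(1)·1+(2)·-2+(-1)·3+(1)·3+(2)·3 = 2
  [M]: (-1)·0+(-1)·1+(1)·0+(2)·3+(-1)·-3+(1)·-1+(2)·-2 = 3
⇒ L^2 M^3

{"L": 2, "M": 3}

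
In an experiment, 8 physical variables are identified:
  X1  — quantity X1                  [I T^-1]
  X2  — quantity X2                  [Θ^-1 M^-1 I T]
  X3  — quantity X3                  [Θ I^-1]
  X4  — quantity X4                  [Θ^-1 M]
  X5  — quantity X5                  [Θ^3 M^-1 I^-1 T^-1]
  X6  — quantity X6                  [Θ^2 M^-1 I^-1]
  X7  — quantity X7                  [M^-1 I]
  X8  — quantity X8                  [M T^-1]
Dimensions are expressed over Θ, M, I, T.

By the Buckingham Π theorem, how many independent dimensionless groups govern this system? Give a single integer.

Write exponents as rows Θ,M,I,T / cols X1,X2,X3,X4,X5,X6,X7,X8:
  Θ: [ 0 -1  1 -1  3  2  0  0]
  M: [ 0 -1  0  1 -1 -1 -1  1]
  I: [ 1  1 -1  0 -1 -1  1  0]
  T: [-1  1  0  0 -1  0  0 -1]
RREF → pivots at {X1,X2,X3} ⇒ r = 3
n=8, r=3 ⇒ 5 dimensionless groups

5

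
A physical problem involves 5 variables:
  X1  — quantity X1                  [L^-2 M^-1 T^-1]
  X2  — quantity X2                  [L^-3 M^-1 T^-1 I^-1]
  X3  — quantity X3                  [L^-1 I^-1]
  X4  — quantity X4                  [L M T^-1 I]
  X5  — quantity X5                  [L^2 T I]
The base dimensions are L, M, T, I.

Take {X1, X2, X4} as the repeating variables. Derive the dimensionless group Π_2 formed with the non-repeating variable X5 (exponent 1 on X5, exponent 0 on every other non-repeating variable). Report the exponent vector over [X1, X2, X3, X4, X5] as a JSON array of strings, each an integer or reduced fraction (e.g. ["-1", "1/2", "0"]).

["-1", "3/2", "0", "1/2", "1"]

Write exponents as rows L,M,T,I / cols X1,X2,X3,X4,X5:
  L: [-2 -3 -1  1  2]
  M: [-1 -1  0  1  0]
  T: [-1 -1  0 -1  1]
  I: [ 0 -1 -1  1  1]
Echelon form has 3 nonzero rows (pivots: X1,X2,X4)
Repeat: X1,X2,X4; free: X3,X5
RREF:
  r0: [   1    0   -1    0    1]
  r1: [   0    1    1    0 -3/2]
  r2: [   0    0    0    1 -1/2]
  r3: [   0    0    0    0    0]
Fix exponent of X5 at 1, X3 at 0; solve each RREF row for its pivot's exponent:
  r0: exp(X1) + (1)·1 = 0 ⇒ exp(X1) = -1
  r1: exp(X2) + (-3/2)·1 = 0 ⇒ exp(X2) = 3/2
  r2: exp(X4) + (-1/2)·1 = 0 ⇒ exp(X4) = 1/2
Π_2 = X1^-1 · X2^(3/2) · X4^(1/2) · X5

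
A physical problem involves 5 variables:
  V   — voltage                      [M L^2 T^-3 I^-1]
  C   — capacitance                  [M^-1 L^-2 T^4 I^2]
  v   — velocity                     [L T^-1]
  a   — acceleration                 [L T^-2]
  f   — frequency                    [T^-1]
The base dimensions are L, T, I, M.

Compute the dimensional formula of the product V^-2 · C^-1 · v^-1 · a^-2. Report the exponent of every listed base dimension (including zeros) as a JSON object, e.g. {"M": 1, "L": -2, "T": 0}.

{"L": -5, "T": 7, "I": 0, "M": -1}

Exponent matrix [L,T,I,M] × [V,C,v,a,f]:
  L: [ 2 -2  1  1  0]
  T: [-3  4 -1 -2 -1]
  I: [-1  2  0  0  0]
  M: [ 1 -1  0  0  0]
  [L]: (-2)·2+(-1)·-2+(-1)·1+(-2)·1 = -5
  [T]: (-2)·-3+(-1)·4+(-1)·-1+(-2)·-2 = 7
  [I]: (-2)·-1+(-1)·2+(-1)·0+(-2)·0 = 0
  [M]: (-2)·1+(-1)·-1+(-1)·0+(-2)·0 = -1
⇒ L^-5 T^7 M^-1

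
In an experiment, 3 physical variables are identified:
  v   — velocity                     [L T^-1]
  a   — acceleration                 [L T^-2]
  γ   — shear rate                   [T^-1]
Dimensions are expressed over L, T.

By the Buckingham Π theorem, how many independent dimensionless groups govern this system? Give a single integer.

Dimensional matrix (L×T by v×a×γ):
  L: [ 1  1  0]
  T: [-1 -2 -1]
RREF → pivots at {v,a} ⇒ r = 2
3 vars − rank 2 = 1 Π group

1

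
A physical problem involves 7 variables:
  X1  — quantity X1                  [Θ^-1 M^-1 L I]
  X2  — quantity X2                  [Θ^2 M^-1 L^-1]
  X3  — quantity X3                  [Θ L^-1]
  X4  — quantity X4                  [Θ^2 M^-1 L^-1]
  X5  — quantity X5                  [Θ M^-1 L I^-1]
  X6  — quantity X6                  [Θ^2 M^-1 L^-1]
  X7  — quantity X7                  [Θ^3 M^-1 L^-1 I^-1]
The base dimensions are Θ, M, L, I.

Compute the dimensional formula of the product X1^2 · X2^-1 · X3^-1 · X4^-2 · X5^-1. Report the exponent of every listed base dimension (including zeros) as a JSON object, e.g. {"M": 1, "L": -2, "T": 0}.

{"Θ": -10, "M": 2, "L": 5, "I": 3}

Write exponents as rows Θ,M,L,I / cols X1,X2,X3,X4,X5,X6,X7:
  Θ: [-1  2  1  2  1  2  3]
  M: [-1 -1  0 -1 -1 -1 -1]
  L: [ 1 -1 -1 -1  1 -1 -1]
  I: [ 1  0  0  0 -1  0 -1]
  [Θ]: (2)·-1+(-1)·2+(-1)·1+(-2)·2+(-1)·1 = -10
  [M]: (2)·-1+(-1)·-1+(-1)·0+(-2)·-1+(-1)·-1 = 2
  [L]: (2)·1+(-1)·-1+(-1)·-1+(-2)·-1+(-1)·1 = 5
  [I]: (2)·1+(-1)·0+(-1)·0+(-2)·0+(-1)·-1 = 3
⇒ Θ^-10 M^2 L^5 I^3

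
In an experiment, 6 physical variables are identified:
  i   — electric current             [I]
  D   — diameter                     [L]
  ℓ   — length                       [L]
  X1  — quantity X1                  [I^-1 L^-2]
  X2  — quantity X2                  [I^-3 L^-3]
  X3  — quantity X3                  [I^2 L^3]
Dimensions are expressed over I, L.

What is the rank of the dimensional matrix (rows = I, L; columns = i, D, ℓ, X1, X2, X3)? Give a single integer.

2

Exponent matrix [I,L] × [i,D,ℓ,X1,X2,X3]:
  I: [ 1  0  0 -1 -3  2]
  L: [ 0  1  1 -2 -3  3]
RREF → pivots at {i,D} ⇒ r = 2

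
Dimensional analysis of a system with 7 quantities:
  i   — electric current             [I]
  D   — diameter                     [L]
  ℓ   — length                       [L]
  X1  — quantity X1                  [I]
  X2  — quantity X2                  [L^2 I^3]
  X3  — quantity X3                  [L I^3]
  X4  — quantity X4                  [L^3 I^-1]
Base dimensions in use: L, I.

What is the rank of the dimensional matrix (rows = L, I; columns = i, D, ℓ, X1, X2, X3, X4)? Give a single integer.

2

Exponent matrix [L,I] × [i,D,ℓ,X1,X2,X3,X4]:
  L: [ 0  1  1  0  2  1  3]
  I: [ 1  0  0  1  3  3 -1]
RREF → pivots at {i,D} ⇒ r = 2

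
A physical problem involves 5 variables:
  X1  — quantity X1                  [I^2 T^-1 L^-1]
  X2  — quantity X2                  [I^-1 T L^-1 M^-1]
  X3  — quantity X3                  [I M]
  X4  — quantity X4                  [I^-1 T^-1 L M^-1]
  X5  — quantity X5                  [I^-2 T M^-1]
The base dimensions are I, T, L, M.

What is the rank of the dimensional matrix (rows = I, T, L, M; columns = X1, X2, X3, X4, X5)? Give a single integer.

Write exponents as rows I,T,L,M / cols X1,X2,X3,X4,X5:
  I: [ 2 -1  1 -1 -2]
  T: [-1  1  0 -1  1]
  L: [-1 -1  0  1  0]
  M: [ 0 -1  1 -1 -1]
RREF → pivots at {X1,X2,X3} ⇒ r = 3

3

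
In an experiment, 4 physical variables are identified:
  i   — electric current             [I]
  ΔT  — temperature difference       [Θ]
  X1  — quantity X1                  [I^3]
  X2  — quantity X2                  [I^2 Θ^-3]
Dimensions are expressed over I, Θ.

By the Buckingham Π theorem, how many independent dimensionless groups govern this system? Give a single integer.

2

Write exponents as rows I,Θ / cols i,ΔT,X1,X2:
  I: [ 1  0  3  2]
  Θ: [ 0  1  0 -3]
Row reduction gives pivot columns i,ΔT; rank = 2
4 vars − rank 2 = 2 Π groups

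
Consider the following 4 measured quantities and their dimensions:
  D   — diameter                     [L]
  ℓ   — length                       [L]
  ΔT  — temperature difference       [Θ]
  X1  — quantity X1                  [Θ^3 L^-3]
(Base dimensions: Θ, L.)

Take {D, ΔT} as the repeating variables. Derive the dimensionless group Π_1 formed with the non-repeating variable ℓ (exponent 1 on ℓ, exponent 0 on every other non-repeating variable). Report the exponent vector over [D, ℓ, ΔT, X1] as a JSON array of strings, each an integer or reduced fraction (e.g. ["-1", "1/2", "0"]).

Write exponents as rows Θ,L / cols D,ℓ,ΔT,X1:
  Θ: [ 0  0  1  3]
  L: [ 1  1  0 -3]
Echelon form has 2 nonzero rows (pivots: D,ΔT)
Repeat: D,ΔT; free: ℓ,X1
RREF:
  r0: [   1    1    0   -3]
  r1: [   0    0    1    3]
Fix exponent of ℓ at 1, X1 at 0; solve each RREF row for its pivot's exponent:
  r0: exp(D) + (1)·1 = 0 ⇒ exp(D) = -1
  r1: exp(ΔT) + (0)·1 = 0 ⇒ exp(ΔT) = 0
Π_1 = D^-1 · ℓ

["-1", "1", "0", "0"]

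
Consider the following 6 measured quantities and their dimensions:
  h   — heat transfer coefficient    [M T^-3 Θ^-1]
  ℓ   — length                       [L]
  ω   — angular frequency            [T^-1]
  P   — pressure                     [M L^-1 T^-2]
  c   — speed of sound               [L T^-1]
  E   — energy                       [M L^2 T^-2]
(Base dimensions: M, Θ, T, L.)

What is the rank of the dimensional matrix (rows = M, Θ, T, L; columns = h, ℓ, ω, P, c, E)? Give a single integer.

4

Exponent matrix [M,Θ,T,L] × [h,ℓ,ω,P,c,E]:
  M: [ 1  0  0  1  0  1]
  Θ: [-1  0  0  0  0  0]
  T: [-3  0 -1 -2 -1 -2]
  L: [ 0  1  0 -1  1  2]
RREF → pivots at {h,ℓ,ω,P} ⇒ r = 4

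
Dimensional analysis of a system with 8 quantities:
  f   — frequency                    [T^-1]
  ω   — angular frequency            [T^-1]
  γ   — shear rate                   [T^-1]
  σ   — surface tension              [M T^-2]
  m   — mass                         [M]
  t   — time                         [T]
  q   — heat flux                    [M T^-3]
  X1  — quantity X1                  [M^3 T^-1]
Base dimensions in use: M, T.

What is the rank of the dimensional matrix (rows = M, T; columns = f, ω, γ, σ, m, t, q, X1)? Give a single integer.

Write exponents as rows M,T / cols f,ω,γ,σ,m,t,q,X1:
  M: [ 0  0  0  1  1  0  1  3]
  T: [-1 -1 -1 -2  0  1 -3 -1]
Row reduction gives pivot columns f,σ; rank = 2

2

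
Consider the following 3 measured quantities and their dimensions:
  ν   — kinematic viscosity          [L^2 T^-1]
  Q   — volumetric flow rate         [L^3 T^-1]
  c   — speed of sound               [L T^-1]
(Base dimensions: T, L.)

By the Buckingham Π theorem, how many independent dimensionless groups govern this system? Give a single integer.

Write exponents as rows T,L / cols ν,Q,c:
  T: [-1 -1 -1]
  L: [ 2  3  1]
Row reduction gives pivot columns ν,Q; rank = 2
Π count = n − r = 3 − 2 = 1

1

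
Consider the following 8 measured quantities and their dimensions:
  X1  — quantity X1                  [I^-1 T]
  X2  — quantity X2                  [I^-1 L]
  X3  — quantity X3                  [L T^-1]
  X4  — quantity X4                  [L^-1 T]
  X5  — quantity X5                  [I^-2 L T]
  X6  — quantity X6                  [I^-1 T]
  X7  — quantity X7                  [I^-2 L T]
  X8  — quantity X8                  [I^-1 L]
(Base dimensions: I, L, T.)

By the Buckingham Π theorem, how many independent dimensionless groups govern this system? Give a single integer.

Dimensional matrix (I×L×T by X1×X2×X3×X4×X5×X6×X7×X8):
  I: [-1 -1  0  0 -2 -1 -2 -1]
  L: [ 0  1  1 -1  1  0  1  1]
  T: [ 1  0 -1  1  1  1  1  0]
Row reduction gives pivot columns X1,X2; rank = 2
Π count = n − r = 8 − 2 = 6

6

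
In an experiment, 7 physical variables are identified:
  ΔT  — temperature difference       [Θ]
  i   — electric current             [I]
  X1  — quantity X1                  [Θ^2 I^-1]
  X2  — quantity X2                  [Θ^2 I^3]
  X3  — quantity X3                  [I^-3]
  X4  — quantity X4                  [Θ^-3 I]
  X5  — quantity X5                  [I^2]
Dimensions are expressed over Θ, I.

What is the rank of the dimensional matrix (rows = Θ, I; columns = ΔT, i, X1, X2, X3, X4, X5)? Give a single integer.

Write exponents as rows Θ,I / cols ΔT,i,X1,X2,X3,X4,X5:
  Θ: [ 1  0  2  2  0 -3  0]
  I: [ 0  1 -1  3 -3  1  2]
RREF → pivots at {ΔT,i} ⇒ r = 2

2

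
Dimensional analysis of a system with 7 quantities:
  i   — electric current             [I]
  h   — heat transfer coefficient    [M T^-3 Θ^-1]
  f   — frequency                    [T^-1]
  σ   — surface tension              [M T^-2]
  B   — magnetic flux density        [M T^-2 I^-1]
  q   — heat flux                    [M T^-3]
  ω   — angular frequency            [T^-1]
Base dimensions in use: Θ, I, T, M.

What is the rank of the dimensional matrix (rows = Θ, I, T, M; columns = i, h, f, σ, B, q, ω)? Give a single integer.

4

Exponent matrix [Θ,I,T,M] × [i,h,f,σ,B,q,ω]:
  Θ: [ 0 -1  0  0  0  0  0]
  I: [ 1  0  0  0 -1  0  0]
  T: [ 0 -3 -1 -2 -2 -3 -1]
  M: [ 0  1  0  1  1  1  0]
RREF → pivots at {i,h,f,σ} ⇒ r = 4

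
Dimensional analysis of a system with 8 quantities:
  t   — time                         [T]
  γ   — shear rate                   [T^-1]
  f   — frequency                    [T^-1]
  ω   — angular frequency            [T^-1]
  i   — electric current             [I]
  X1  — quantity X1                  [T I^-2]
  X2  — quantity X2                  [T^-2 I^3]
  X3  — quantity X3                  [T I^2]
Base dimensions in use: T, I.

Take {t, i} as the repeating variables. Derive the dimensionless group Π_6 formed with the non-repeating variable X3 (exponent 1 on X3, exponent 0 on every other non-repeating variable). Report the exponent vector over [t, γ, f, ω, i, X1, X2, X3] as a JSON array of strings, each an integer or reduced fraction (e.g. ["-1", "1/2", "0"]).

Write exponents as rows T,I / cols t,γ,f,ω,i,X1,X2,X3:
  T: [ 1 -1 -1 -1  0  1 -2  1]
  I: [ 0  0  0  0  1 -2  3  2]
RREF → pivots at {t,i} ⇒ r = 2
Pivot set = {t,i}, free = {γ,f,ω,X1,X2,X3}
RREF:
  r0: [   1   -1   -1   -1    0    1   -2    1]
  r1: [   0    0    0    0    1   -2    3    2]
Fix exponent of X3 at 1, γ at 0, f at 0, ω at 0, X1 at 0, X2 at 0; solve each RREF row for its pivot's exponent:
  r0: exp(t) + (1)·1 = 0 ⇒ exp(t) = -1
  r1: exp(i) + (2)·1 = 0 ⇒ exp(i) = -2
Π_6 = t^-1 · i^-2 · X3

["-1", "0", "0", "0", "-2", "0", "0", "1"]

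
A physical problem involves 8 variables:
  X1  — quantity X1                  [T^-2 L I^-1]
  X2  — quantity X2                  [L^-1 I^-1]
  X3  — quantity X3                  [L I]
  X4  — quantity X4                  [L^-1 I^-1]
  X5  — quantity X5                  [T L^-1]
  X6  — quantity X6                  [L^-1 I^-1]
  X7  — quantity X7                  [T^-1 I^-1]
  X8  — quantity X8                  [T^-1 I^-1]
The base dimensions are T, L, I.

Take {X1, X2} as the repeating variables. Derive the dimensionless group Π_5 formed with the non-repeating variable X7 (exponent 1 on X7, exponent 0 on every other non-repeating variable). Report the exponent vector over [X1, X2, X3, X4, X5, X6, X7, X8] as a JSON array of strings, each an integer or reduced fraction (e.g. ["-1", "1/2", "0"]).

Write exponents as rows T,L,I / cols X1,X2,X3,X4,X5,X6,X7,X8:
  T: [-2  0  0  0  1  0 -1 -1]
  L: [ 1 -1  1 -1 -1 -1  0  0]
  I: [-1 -1  1 -1  0 -1 -1 -1]
Echelon form has 2 nonzero rows (pivots: X1,X2)
Pivot set = {X1,X2}, free = {X3,X4,X5,X6,X7,X8}
RREF:
  r0: [   1    0    0    0 -1/2    0  1/2  1/2]
  r1: [   0    1   -1    1  1/2    1  1/2  1/2]
  r2: [   0    0    0    0    0    0    0    0]
Fix exponent of X7 at 1, X3 at 0, X4 at 0, X5 at 0, X6 at 0, X8 at 0; solve each RREF row for its pivot's exponent:
  r0: exp(X1) + (1/2)·1 = 0 ⇒ exp(X1) = -1/2
  r1: exp(X2) + (1/2)·1 = 0 ⇒ exp(X2) = -1/2
Π_5 = X1^(-1/2) · X2^(-1/2) · X7

["-1/2", "-1/2", "0", "0", "0", "0", "1", "0"]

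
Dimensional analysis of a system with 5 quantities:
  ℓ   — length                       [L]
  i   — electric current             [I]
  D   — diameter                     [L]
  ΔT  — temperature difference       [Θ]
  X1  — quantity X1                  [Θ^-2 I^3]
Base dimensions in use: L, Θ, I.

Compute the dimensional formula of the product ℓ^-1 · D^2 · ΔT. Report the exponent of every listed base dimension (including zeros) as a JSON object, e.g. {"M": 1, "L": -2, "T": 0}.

{"L": 1, "Θ": 1, "I": 0}

Dimensional matrix (L×Θ×I by ℓ×i×D×ΔT×X1):
  L: [ 1  0  1  0  0]
  Θ: [ 0  0  0  1 -2]
  I: [ 0  1  0  0  3]
  [L]: (-1)·1+(2)·1+(1)·0 = 1
  [Θ]: (-1)·0+(2)·0+(1)·1 = 1
  [I]: (-1)·0+(2)·0+(1)·0 = 0
⇒ L Θ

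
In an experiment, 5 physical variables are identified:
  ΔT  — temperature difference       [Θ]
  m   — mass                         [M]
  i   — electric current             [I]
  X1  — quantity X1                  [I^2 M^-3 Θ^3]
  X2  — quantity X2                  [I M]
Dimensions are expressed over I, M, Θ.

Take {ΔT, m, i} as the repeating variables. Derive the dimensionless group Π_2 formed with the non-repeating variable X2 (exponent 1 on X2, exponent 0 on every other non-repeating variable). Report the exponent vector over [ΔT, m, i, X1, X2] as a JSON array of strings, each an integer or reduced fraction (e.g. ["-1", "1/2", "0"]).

Dimensional matrix (I×M×Θ by ΔT×m×i×X1×X2):
  I: [ 0  0  1  2  1]
  M: [ 0  1  0 -3  1]
  Θ: [ 1  0  0  3  0]
Echelon form has 3 nonzero rows (pivots: ΔT,m,i)
Repeat: ΔT,m,i; free: X1,X2
RREF:
  r0: [   1    0    0    3    0]
  r1: [   0    1    0   -3    1]
  r2: [   0    0    1    2    1]
Fix exponent of X2 at 1, X1 at 0; solve each RREF row for its pivot's exponent:
  r0: exp(ΔT) + (0)·1 = 0 ⇒ exp(ΔT) = 0
  r1: exp(m) + (1)·1 = 0 ⇒ exp(m) = -1
  r2: exp(i) + (1)·1 = 0 ⇒ exp(i) = -1
Π_2 = m^-1 · i^-1 · X2

["0", "-1", "-1", "0", "1"]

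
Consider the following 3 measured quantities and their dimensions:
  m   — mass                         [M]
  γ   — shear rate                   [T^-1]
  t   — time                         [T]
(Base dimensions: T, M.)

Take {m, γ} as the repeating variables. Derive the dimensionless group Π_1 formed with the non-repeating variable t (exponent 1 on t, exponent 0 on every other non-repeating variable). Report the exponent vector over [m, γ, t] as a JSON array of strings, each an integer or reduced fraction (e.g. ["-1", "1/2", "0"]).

["0", "1", "1"]

Dimensional matrix (T×M by m×γ×t):
  T: [ 0 -1  1]
  M: [ 1  0  0]
RREF → pivots at {m,γ} ⇒ r = 2
Pivot set = {m,γ}, free = {t}
RREF:
  r0: [   1    0    0]
  r1: [   0    1   -1]
Fix exponent of t at 1; solve each RREF row for its pivot's exponent:
  r0: exp(m) + (0)·1 = 0 ⇒ exp(m) = 0
  r1: exp(γ) + (-1)·1 = 0 ⇒ exp(γ) = 1
Π_1 = γ · t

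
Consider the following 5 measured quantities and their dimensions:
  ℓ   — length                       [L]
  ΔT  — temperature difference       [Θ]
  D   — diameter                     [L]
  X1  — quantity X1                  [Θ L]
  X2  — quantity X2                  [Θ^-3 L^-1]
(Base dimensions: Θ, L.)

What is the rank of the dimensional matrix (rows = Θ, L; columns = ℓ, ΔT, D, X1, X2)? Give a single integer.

Dimensional matrix (Θ×L by ℓ×ΔT×D×X1×X2):
  Θ: [ 0  1  0  1 -3]
  L: [ 1  0  1  1 -1]
RREF → pivots at {ℓ,ΔT} ⇒ r = 2

2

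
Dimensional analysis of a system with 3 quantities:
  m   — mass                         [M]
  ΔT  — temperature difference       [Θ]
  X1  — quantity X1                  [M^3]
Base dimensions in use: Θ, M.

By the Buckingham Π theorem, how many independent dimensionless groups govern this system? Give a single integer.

1

Dimensional matrix (Θ×M by m×ΔT×X1):
  Θ: [ 0  1  0]
  M: [ 1  0  3]
Echelon form has 2 nonzero rows (pivots: m,ΔT)
3 vars − rank 2 = 1 Π group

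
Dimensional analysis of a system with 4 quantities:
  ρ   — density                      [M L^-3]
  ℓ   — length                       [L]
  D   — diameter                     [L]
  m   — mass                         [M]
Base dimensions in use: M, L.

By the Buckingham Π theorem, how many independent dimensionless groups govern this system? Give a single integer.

Dimensional matrix (M×L by ρ×ℓ×D×m):
  M: [ 1  0  0  1]
  L: [-3  1  1  0]
RREF → pivots at {ρ,ℓ} ⇒ r = 2
4 vars − rank 2 = 2 Π groups

2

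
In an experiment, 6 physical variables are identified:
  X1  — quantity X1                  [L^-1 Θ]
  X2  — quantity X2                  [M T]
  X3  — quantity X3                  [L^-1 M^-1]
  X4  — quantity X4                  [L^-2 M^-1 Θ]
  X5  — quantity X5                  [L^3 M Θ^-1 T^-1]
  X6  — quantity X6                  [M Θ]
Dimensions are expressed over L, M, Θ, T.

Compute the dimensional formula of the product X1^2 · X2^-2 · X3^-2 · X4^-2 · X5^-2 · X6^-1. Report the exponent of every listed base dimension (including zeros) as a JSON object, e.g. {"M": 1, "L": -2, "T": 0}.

Exponent matrix [L,M,Θ,T] × [X1,X2,X3,X4,X5,X6]:
  L: [-1  0 -1 -2  3  0]
  M: [ 0  1 -1 -1  1  1]
  Θ: [ 1  0  0  1 -1  1]
  T: [ 0  1  0  0 -1  0]
  [L]: (2)·-1+(-2)·0+(-2)·-1+(-2)·-2+(-2)·3+(-1)·0 = -2
  [M]: (2)·0+(-2)·1+(-2)·-1+(-2)·-1+(-2)·1+(-1)·1 = -1
  [Θ]: (2)·1+(-2)·0+(-2)·0+(-2)·1+(-2)·-1+(-1)·1 = 1
  [T]: (2)·0+(-2)·1+(-2)·0+(-2)·0+(-2)·-1+(-1)·0 = 0
⇒ L^-2 M^-1 Θ

{"L": -2, "M": -1, "Θ": 1, "T": 0}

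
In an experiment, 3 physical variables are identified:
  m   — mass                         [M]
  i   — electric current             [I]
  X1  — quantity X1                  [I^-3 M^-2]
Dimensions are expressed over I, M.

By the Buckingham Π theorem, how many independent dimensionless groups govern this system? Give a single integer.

1

Write exponents as rows I,M / cols m,i,X1:
  I: [ 0  1 -3]
  M: [ 1  0 -2]
RREF → pivots at {m,i} ⇒ r = 2
3 vars − rank 2 = 1 Π group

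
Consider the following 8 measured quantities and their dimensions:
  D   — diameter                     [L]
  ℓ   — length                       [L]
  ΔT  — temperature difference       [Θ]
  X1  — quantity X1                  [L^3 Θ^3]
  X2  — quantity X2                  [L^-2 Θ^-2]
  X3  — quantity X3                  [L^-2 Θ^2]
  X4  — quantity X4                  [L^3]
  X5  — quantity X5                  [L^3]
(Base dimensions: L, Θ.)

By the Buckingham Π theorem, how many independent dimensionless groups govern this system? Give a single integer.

6

Exponent matrix [L,Θ] × [D,ℓ,ΔT,X1,X2,X3,X4,X5]:
  L: [ 1  1  0  3 -2 -2  3  3]
  Θ: [ 0  0  1  3 -2  2  0  0]
Row reduction gives pivot columns D,ΔT; rank = 2
Π count = n − r = 8 − 2 = 6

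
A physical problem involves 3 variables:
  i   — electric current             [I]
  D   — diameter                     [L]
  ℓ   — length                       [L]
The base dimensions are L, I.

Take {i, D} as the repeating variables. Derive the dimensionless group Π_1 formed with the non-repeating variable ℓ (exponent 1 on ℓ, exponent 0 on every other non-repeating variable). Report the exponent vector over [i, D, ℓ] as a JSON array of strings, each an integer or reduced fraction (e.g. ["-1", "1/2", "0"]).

Write exponents as rows L,I / cols i,D,ℓ:
  L: [ 0  1  1]
  I: [ 1  0  0]
RREF → pivots at {i,D} ⇒ r = 2
Pivot set = {i,D}, free = {ℓ}
RREF:
  r0: [   1    0    0]
  r1: [   0    1    1]
Fix exponent of ℓ at 1; solve each RREF row for its pivot's exponent:
  r0: exp(i) + (0)·1 = 0 ⇒ exp(i) = 0
  r1: exp(D) + (1)·1 = 0 ⇒ exp(D) = -1
Π_1 = D^-1 · ℓ

["0", "-1", "1"]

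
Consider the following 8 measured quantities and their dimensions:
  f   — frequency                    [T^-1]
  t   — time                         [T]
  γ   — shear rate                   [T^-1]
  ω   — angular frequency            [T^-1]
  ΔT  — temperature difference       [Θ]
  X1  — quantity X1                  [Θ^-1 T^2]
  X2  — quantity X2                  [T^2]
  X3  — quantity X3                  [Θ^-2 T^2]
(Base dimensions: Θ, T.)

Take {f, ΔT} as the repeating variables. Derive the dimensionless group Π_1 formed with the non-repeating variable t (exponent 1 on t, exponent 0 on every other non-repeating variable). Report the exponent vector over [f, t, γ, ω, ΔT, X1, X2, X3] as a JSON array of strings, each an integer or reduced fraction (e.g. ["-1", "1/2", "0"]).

["1", "1", "0", "0", "0", "0", "0", "0"]

Write exponents as rows Θ,T / cols f,t,γ,ω,ΔT,X1,X2,X3:
  Θ: [ 0  0  0  0  1 -1  0 -2]
  T: [-1  1 -1 -1  0  2  2  2]
Echelon form has 2 nonzero rows (pivots: f,ΔT)
Pivot set = {f,ΔT}, free = {t,γ,ω,X1,X2,X3}
RREF:
  r0: [   1   -1    1    1    0   -2   -2   -2]
  r1: [   0    0    0    0    1   -1    0   -2]
Fix exponent of t at 1, γ at 0, ω at 0, X1 at 0, X2 at 0, X3 at 0; solve each RREF row for its pivot's exponent:
  r0: exp(f) + (-1)·1 = 0 ⇒ exp(f) = 1
  r1: exp(ΔT) + (0)·1 = 0 ⇒ exp(ΔT) = 0
Π_1 = f · t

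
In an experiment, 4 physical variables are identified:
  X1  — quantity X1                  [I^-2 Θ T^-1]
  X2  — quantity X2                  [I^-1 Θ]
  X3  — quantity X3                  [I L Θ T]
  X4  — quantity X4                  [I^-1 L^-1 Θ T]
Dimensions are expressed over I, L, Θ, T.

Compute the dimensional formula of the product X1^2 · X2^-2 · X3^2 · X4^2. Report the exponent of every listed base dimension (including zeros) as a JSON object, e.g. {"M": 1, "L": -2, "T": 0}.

Exponent matrix [I,L,Θ,T] × [X1,X2,X3,X4]:
  I: [-2 -1  1 -1]
  L: [ 0  0  1 -1]
  Θ: [ 1  1  1  1]
  T: [-1  0  1  1]
  [I]: (2)·-2+(-2)·-1+(2)·1+(2)·-1 = -2
  [L]: (2)·0+(-2)·0+(2)·1+(2)·-1 = 0
  [Θ]: (2)·1+(-2)·1+(2)·1+(2)·1 = 4
  [T]: (2)·-1+(-2)·0+(2)·1+(2)·1 = 2
⇒ I^-2 Θ^4 T^2

{"I": -2, "L": 0, "Θ": 4, "T": 2}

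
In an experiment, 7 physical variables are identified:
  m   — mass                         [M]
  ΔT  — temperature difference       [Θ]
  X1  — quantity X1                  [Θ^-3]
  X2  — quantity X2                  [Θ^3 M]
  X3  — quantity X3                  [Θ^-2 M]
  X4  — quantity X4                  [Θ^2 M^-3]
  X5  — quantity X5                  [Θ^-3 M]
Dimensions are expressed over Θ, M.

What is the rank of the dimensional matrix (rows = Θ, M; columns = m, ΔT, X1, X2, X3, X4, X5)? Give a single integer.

2

Exponent matrix [Θ,M] × [m,ΔT,X1,X2,X3,X4,X5]:
  Θ: [ 0  1 -3  3 -2  2 -3]
  M: [ 1  0  0  1  1 -3  1]
Echelon form has 2 nonzero rows (pivots: m,ΔT)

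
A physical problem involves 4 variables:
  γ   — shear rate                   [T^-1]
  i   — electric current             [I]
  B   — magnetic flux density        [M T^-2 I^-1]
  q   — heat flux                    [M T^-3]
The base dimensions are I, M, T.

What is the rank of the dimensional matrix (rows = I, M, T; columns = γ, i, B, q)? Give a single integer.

3

Dimensional matrix (I×M×T by γ×i×B×q):
  I: [ 0  1 -1  0]
  M: [ 0  0  1  1]
  T: [-1  0 -2 -3]
RREF → pivots at {γ,i,B} ⇒ r = 3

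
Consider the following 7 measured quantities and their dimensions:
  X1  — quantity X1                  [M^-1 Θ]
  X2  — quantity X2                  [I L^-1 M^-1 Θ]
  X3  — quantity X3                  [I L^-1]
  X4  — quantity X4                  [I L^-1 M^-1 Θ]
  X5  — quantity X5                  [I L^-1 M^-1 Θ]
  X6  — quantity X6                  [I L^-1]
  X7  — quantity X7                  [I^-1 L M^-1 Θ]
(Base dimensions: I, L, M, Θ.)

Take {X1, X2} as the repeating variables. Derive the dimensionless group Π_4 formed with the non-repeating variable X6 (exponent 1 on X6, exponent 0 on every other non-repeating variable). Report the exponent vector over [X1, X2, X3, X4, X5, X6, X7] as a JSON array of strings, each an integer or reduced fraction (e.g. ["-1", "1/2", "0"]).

Dimensional matrix (I×L×M×Θ by X1×X2×X3×X4×X5×X6×X7):
  I: [ 0  1  1  1  1  1 -1]
  L: [ 0 -1 -1 -1 -1 -1  1]
  M: [-1 -1  0 -1 -1  0 -1]
  Θ: [ 1  1  0  1  1  0  1]
RREF → pivots at {X1,X2} ⇒ r = 2
Pivot set = {X1,X2}, free = {X3,X4,X5,X6,X7}
RREF:
  r0: [   1    0   -1    0    0   -1    2]
  r1: [   0    1    1    1    1    1   -1]
  r2: [   0    0    0    0    0    0    0]
  r3: [   0    0    0    0    0    0    0]
Fix exponent of X6 at 1, X3 at 0, X4 at 0, X5 at 0, X7 at 0; solve each RREF row for its pivot's exponent:
  r0: exp(X1) + (-1)·1 = 0 ⇒ exp(X1) = 1
  r1: exp(X2) + (1)·1 = 0 ⇒ exp(X2) = -1
Π_4 = X1 · X2^-1 · X6

["1", "-1", "0", "0", "0", "1", "0"]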